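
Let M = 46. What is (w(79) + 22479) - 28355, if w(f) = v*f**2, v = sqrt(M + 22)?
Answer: -5876 + 12482*sqrt(17) ≈ 45589.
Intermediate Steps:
v = 2*sqrt(17) (v = sqrt(46 + 22) = sqrt(68) = 2*sqrt(17) ≈ 8.2462)
w(f) = 2*sqrt(17)*f**2 (w(f) = (2*sqrt(17))*f**2 = 2*sqrt(17)*f**2)
(w(79) + 22479) - 28355 = (2*sqrt(17)*79**2 + 22479) - 28355 = (2*sqrt(17)*6241 + 22479) - 28355 = (12482*sqrt(17) + 22479) - 28355 = (22479 + 12482*sqrt(17)) - 28355 = -5876 + 12482*sqrt(17)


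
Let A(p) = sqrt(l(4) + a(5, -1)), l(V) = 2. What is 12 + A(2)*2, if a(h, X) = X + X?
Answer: 12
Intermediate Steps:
a(h, X) = 2*X
A(p) = 0 (A(p) = sqrt(2 + 2*(-1)) = sqrt(2 - 2) = sqrt(0) = 0)
12 + A(2)*2 = 12 + 0*2 = 12 + 0 = 12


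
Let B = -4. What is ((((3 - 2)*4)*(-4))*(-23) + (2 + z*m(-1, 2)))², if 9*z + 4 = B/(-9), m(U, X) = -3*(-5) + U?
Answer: 871548484/6561 ≈ 1.3284e+5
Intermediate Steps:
m(U, X) = 15 + U
z = -32/81 (z = -4/9 + (-4/(-9))/9 = -4/9 + (-4*(-⅑))/9 = -4/9 + (⅑)*(4/9) = -4/9 + 4/81 = -32/81 ≈ -0.39506)
((((3 - 2)*4)*(-4))*(-23) + (2 + z*m(-1, 2)))² = ((((3 - 2)*4)*(-4))*(-23) + (2 - 32*(15 - 1)/81))² = (((1*4)*(-4))*(-23) + (2 - 32/81*14))² = ((4*(-4))*(-23) + (2 - 448/81))² = (-16*(-23) - 286/81)² = (368 - 286/81)² = (29522/81)² = 871548484/6561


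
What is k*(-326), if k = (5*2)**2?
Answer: -32600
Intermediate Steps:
k = 100 (k = 10**2 = 100)
k*(-326) = 100*(-326) = -32600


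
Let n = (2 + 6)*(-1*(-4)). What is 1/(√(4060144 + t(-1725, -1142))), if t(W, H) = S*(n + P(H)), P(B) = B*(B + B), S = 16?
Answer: √2862119/11448476 ≈ 0.00014777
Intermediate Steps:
n = 32 (n = 8*4 = 32)
P(B) = 2*B² (P(B) = B*(2*B) = 2*B²)
t(W, H) = 512 + 32*H² (t(W, H) = 16*(32 + 2*H²) = 512 + 32*H²)
1/(√(4060144 + t(-1725, -1142))) = 1/(√(4060144 + (512 + 32*(-1142)²))) = 1/(√(4060144 + (512 + 32*1304164))) = 1/(√(4060144 + (512 + 41733248))) = 1/(√(4060144 + 41733760)) = 1/(√45793904) = 1/(4*√2862119) = √2862119/11448476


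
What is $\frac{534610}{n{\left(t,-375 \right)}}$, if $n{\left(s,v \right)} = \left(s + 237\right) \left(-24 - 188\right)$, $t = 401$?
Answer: $- \frac{267305}{67628} \approx -3.9526$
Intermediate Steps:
$n{\left(s,v \right)} = -50244 - 212 s$ ($n{\left(s,v \right)} = \left(237 + s\right) \left(-212\right) = -50244 - 212 s$)
$\frac{534610}{n{\left(t,-375 \right)}} = \frac{534610}{-50244 - 85012} = \frac{534610}{-135256} = 534610 \left(- \frac{1}{135256}\right) = - \frac{267305}{67628}$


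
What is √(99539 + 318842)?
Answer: √418381 ≈ 646.82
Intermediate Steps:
√(99539 + 318842) = √418381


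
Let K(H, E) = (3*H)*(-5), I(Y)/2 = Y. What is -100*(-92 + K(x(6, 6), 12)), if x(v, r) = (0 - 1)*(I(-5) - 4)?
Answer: 30200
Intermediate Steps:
I(Y) = 2*Y
x(v, r) = 14 (x(v, r) = (0 - 1)*(2*(-5) - 4) = -(-10 - 4) = -1*(-14) = 14)
K(H, E) = -15*H
-100*(-92 + K(x(6, 6), 12)) = -100*(-92 - 15*14) = -100*(-92 - 210) = -100*(-302) = 30200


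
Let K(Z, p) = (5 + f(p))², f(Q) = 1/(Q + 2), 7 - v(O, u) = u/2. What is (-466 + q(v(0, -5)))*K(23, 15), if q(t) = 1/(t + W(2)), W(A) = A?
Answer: -79255536/6647 ≈ -11924.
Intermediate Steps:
v(O, u) = 7 - u/2
f(Q) = 1/(2 + Q)
q(t) = 1/(2 + t) (q(t) = 1/(t + 2) = 1/(2 + t))
K(Z, p) = (5 + 1/(2 + p))²
(-466 + q(v(0, -5)))*K(23, 15) = (-466 + 1/(2 + (7 - ½*(-5))))*((11 + 5*15)²/(2 + 15)²) = (-466 + 1/(2 + (7 + 5/2)))*((11 + 75)²/17²) = (-466 + 1/(2 + 19/2))*((1/289)*86²) = (-466 + 1/(23/2))*((1/289)*7396) = (-466 + 2/23)*(7396/289) = -10716/23*7396/289 = -79255536/6647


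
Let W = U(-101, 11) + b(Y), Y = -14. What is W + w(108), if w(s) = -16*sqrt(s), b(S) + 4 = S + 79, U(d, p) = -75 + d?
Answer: -115 - 96*sqrt(3) ≈ -281.28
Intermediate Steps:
b(S) = 75 + S (b(S) = -4 + (S + 79) = -4 + (79 + S) = 75 + S)
W = -115 (W = (-75 - 101) + (75 - 14) = -176 + 61 = -115)
W + w(108) = -115 - 96*sqrt(3)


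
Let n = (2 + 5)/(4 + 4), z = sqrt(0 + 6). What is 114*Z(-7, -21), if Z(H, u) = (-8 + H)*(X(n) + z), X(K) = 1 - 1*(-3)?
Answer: -6840 - 1710*sqrt(6) ≈ -11029.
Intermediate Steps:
z = sqrt(6) ≈ 2.4495
n = 7/8 ≈ 0.87500
X(K) = 4 (X(K) = 1 + 3 = 4)
Z(H, u) = (-8 + H)*(4 + sqrt(6))
114*Z(-7, -21) = 114*(-32 - 8*sqrt(6) + 4*(-7) - 7*sqrt(6)) = 114*(-32 - 8*sqrt(6) - 28 - 7*sqrt(6)) = 114*(-60 - 15*sqrt(6)) = -6840 - 1710*sqrt(6)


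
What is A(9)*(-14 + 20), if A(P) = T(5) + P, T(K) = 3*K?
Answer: 144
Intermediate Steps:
A(P) = 15 + P (A(P) = 3*5 + P = 15 + P)
A(9)*(-14 + 20) = (15 + 9)*(-14 + 20) = 24*6 = 144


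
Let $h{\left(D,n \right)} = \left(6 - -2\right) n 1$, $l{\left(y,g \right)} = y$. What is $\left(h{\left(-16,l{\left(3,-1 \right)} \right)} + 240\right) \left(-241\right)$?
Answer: $-63624$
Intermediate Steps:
$h{\left(D,n \right)} = 8 n$ ($h{\left(D,n \right)} = \left(6 + 2\right) n 1 = 8 n 1 = 8 n$)
$\left(h{\left(-16,l{\left(3,-1 \right)} \right)} + 240\right) \left(-241\right) = \left(8 \cdot 3 + 240\right) \left(-241\right) = \left(24 + 240\right) \left(-241\right) = 264 \left(-241\right) = -63624$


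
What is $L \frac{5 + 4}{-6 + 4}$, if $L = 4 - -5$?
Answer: $- \frac{81}{2} \approx -40.5$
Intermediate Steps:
$L = 9$ ($L = 4 + 5 = 9$)
$L \frac{5 + 4}{-6 + 4} = 9 \frac{5 + 4}{-6 + 4} = 9 \frac{9}{-2} = 9 \cdot 9 \left(- \frac{1}{2}\right) = 9 \left(- \frac{9}{2}\right) = - \frac{81}{2}$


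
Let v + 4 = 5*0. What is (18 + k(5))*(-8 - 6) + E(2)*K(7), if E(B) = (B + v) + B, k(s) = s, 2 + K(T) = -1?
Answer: -322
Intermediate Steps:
K(T) = -3 (K(T) = -2 - 1 = -3)
v = -4 (v = -4 + 5*0 = -4 + 0 = -4)
E(B) = -4 + 2*B (E(B) = (B - 4) + B = (-4 + B) + B = -4 + 2*B)
(18 + k(5))*(-8 - 6) + E(2)*K(7) = (18 + 5)*(-8 - 6) + (-4 + 2*2)*(-3) = 23*(-14) + (-4 + 4)*(-3) = -322 + 0*(-3) = -322 + 0 = -322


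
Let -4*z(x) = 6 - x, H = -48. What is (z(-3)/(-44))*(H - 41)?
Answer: -801/176 ≈ -4.5511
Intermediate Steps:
z(x) = -3/2 + x/4 (z(x) = -(6 - x)/4 = -3/2 + x/4)
(z(-3)/(-44))*(H - 41) = ((-3/2 + (¼)*(-3))/(-44))*(-48 - 41) = ((-3/2 - ¾)*(-1/44))*(-89) = -9/4*(-1/44)*(-89) = (9/176)*(-89) = -801/176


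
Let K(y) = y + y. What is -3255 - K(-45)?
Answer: -3165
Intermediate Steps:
K(y) = 2*y
-3255 - K(-45) = -3255 - 2*(-45) = -3255 - 1*(-90) = -3255 + 90 = -3165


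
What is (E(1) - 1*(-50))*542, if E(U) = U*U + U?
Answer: 28184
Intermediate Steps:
E(U) = U + U² (E(U) = U² + U = U + U²)
(E(1) - 1*(-50))*542 = (1*(1 + 1) - 1*(-50))*542 = (1*2 + 50)*542 = (2 + 50)*542 = 52*542 = 28184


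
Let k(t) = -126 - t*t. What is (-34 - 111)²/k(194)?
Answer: -21025/37762 ≈ -0.55678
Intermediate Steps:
k(t) = -126 - t²
(-34 - 111)²/k(194) = (-34 - 111)²/(-126 - 1*194²) = (-145)²/(-126 - 1*37636) = 21025/(-126 - 37636) = 21025/(-37762) = 21025*(-1/37762) = -21025/37762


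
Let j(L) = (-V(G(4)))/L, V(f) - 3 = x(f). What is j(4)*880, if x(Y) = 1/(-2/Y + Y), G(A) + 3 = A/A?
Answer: -440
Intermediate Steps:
G(A) = -2 (G(A) = -3 + A/A = -3 + 1 = -2)
x(Y) = 1/(Y - 2/Y)
V(f) = 3 + f/(-2 + f²)
j(L) = -2/L (j(L) = (-(3 - 2/(-2 + (-2)²)))/L = (-(3 - 2/(-2 + 4)))/L = (-(3 - 2/2))/L = (-(3 - 2*½))/L = (-(3 - 1))/L = (-1*2)/L = -2/L)
j(4)*880 = -2/4*880 = -2*¼*880 = -½*880 = -440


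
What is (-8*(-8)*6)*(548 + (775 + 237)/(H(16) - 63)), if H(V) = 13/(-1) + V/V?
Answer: 5131264/25 ≈ 2.0525e+5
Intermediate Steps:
H(V) = -12 (H(V) = 13*(-1) + 1 = -13 + 1 = -12)
(-8*(-8)*6)*(548 + (775 + 237)/(H(16) - 63)) = (-8*(-8)*6)*(548 + (775 + 237)/(-12 - 63)) = (64*6)*(548 + 1012/(-75)) = 384*(548 + 1012*(-1/75)) = 384*(548 - 1012/75) = 384*(40088/75) = 5131264/25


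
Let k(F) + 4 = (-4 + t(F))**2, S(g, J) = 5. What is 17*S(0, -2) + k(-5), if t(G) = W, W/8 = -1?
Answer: 225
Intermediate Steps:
W = -8 (W = 8*(-1) = -8)
t(G) = -8
k(F) = 140 (k(F) = -4 + (-4 - 8)**2 = -4 + (-12)**2 = -4 + 144 = 140)
17*S(0, -2) + k(-5) = 17*5 + 140 = 85 + 140 = 225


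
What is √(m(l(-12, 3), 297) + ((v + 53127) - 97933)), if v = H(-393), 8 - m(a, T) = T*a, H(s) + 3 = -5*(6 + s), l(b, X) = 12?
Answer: I*√46430 ≈ 215.48*I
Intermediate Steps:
H(s) = -33 - 5*s (H(s) = -3 - 5*(6 + s) = -3 + (-30 - 5*s) = -33 - 5*s)
m(a, T) = 8 - T*a
v = 1932 (v = -33 - 5*(-393) = -33 + 1965 = 1932)
√(m(l(-12, 3), 297) + ((v + 53127) - 97933)) = √((8 - 1*297*12) + ((1932 + 53127) - 97933)) = √((8 - 3564) + (55059 - 97933)) = √(-3556 - 42874) = √(-46430) = I*√46430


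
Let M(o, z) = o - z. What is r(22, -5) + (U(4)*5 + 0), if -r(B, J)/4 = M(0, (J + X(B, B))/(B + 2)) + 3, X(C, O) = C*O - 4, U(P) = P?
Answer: 523/6 ≈ 87.167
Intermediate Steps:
X(C, O) = -4 + C*O
r(B, J) = -12 + 4*(-4 + J + B²)/(2 + B) (r(B, J) = -4*((0 - (J + (-4 + B*B))/(B + 2)) + 3) = -4*((0 - (J + (-4 + B²))/(2 + B)) + 3) = -4*((0 - (-4 + J + B²)/(2 + B)) + 3) = -4*(-(-4 + J + B²)/(2 + B) + 3) = -4*(3 - (-4 + J + B²)/(2 + B)) = -12 + 4*(-4 + J + B²)/(2 + B))
r(22, -5) + (U(4)*5 + 0) = 4*(-10 - 5 + 22² - 3*22)/(2 + 22) + (4*5 + 0) = 4*(-10 - 5 + 484 - 66)/24 + (20 + 0) = 4*(1/24)*403 + 20 = 403/6 + 20 = 523/6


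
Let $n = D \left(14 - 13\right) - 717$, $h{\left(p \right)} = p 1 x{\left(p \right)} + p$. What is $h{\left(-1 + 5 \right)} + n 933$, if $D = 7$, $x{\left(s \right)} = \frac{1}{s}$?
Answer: $-662425$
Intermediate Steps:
$h{\left(p \right)} = 1 + p$ ($h{\left(p \right)} = p 1 \frac{1}{p} + p = \frac{p}{p} + p = 1 + p$)
$n = -710$ ($n = 7 \left(14 - 13\right) - 717 = 7 \cdot 1 - 717 = 7 - 717 = -710$)
$h{\left(-1 + 5 \right)} + n 933 = \left(1 + \left(-1 + 5\right)\right) - 662430 = \left(1 + 4\right) - 662430 = 5 - 662430 = -662425$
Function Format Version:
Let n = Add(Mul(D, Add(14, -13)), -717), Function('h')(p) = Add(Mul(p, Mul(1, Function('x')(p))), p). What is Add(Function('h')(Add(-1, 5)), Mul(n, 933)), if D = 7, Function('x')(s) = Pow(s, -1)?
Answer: -662425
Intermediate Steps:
Function('h')(p) = Add(1, p) (Function('h')(p) = Add(Mul(p, Mul(1, Pow(p, -1))), p) = Add(Mul(p, Pow(p, -1)), p) = Add(1, p))
n = -710 (n = Add(Mul(7, Add(14, -13)), -717) = Add(Mul(7, 1), -717) = Add(7, -717) = -710)
Add(Function('h')(Add(-1, 5)), Mul(n, 933)) = Add(Add(1, Add(-1, 5)), Mul(-710, 933)) = Add(Add(1, 4), -662430) = Add(5, -662430) = -662425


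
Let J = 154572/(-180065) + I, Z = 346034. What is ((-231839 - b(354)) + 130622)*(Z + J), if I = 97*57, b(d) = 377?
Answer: -6431310337314662/180065 ≈ -3.5717e+10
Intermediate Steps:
I = 5529
J = 995424813/180065 (J = 154572/(-180065) + 5529 = 154572*(-1/180065) + 5529 = -154572/180065 + 5529 = 995424813/180065 ≈ 5528.1)
((-231839 - b(354)) + 130622)*(Z + J) = ((-231839 - 1*377) + 130622)*(346034 + 995424813/180065) = ((-231839 - 377) + 130622)*(63304037023/180065) = (-232216 + 130622)*(63304037023/180065) = -101594*63304037023/180065 = -6431310337314662/180065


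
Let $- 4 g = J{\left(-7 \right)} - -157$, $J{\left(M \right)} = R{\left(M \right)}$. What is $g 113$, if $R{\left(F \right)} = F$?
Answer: $- \frac{8475}{2} \approx -4237.5$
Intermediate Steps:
$J{\left(M \right)} = M$
$g = - \frac{75}{2}$ ($g = - \frac{-7 - -157}{4} = - \frac{-7 + 157}{4} = \left(- \frac{1}{4}\right) 150 = - \frac{75}{2} \approx -37.5$)
$g 113 = \left(- \frac{75}{2}\right) 113 = - \frac{8475}{2}$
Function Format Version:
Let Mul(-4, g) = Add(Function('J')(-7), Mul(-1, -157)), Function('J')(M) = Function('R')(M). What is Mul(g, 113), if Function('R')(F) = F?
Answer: Rational(-8475, 2) ≈ -4237.5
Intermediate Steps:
Function('J')(M) = M
g = Rational(-75, 2) (g = Mul(Rational(-1, 4), Add(-7, Mul(-1, -157))) = Mul(Rational(-1, 4), Add(-7, 157)) = Mul(Rational(-1, 4), 150) = Rational(-75, 2) ≈ -37.500)
Mul(g, 113) = Mul(Rational(-75, 2), 113) = Rational(-8475, 2)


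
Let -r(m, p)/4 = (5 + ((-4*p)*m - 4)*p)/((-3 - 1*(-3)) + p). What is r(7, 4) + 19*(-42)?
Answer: -339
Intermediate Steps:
r(m, p) = -4*(5 + p*(-4 - 4*m*p))/p (r(m, p) = -4*(5 + ((-4*p)*m - 4)*p)/((-3 - 1*(-3)) + p) = -4*(5 + (-4*m*p - 4)*p)/((-3 + 3) + p) = -4*(5 + (-4 - 4*m*p)*p)/(0 + p) = -4*(5 + p*(-4 - 4*m*p))/p)
r(7, 4) + 19*(-42) = (16 - 20/4 + 16*7*4) + 19*(-42) = (16 - 20*¼ + 448) - 798 = (16 - 5 + 448) - 798 = 459 - 798 = -339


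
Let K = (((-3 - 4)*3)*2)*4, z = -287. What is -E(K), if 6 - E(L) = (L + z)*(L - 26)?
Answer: 88264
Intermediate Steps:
K = -168 (K = (-7*3*2)*4 = -21*2*4 = -42*4 = -168)
E(L) = 6 - (-287 + L)*(-26 + L) (E(L) = 6 - (L - 287)*(L - 26) = 6 - (-287 + L)*(-26 + L))
-E(K) = -(-7456 - 1*(-168)**2 + 313*(-168)) = -(-7456 - 1*28224 - 52584) = -(-7456 - 28224 - 52584) = -1*(-88264) = 88264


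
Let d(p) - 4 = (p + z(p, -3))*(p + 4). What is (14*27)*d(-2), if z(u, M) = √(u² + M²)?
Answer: 756*√13 ≈ 2725.8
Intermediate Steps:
z(u, M) = √(M² + u²)
d(p) = 4 + (4 + p)*(p + √(9 + p²)) (d(p) = 4 + (p + √((-3)² + p²))*(p + 4) = 4 + (p + √(9 + p²))*(4 + p) = 4 + (4 + p)*(p + √(9 + p²)))
(14*27)*d(-2) = (14*27)*(4 + (-2)² + 4*(-2) + 4*√(9 + (-2)²) - 2*√(9 + (-2)²)) = 378*(4 + 4 - 8 + 4*√(9 + 4) - 2*√(9 + 4)) = 378*(4 + 4 - 8 + 4*√13 - 2*√13) = 378*(2*√13) = 756*√13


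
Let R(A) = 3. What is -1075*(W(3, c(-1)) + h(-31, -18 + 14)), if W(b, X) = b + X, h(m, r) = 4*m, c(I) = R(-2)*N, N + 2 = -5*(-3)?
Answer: 88150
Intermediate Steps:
N = 13 (N = -2 - 5*(-3) = -2 + 15 = 13)
c(I) = 39 (c(I) = 3*13 = 39)
W(b, X) = X + b
-1075*(W(3, c(-1)) + h(-31, -18 + 14)) = -1075*((39 + 3) + 4*(-31)) = -1075*(42 - 124) = -1075*(-82) = 88150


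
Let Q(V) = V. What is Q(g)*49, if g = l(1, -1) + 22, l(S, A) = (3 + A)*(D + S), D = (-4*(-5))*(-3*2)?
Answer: -10584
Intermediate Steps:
D = -120 (D = 20*(-6) = -120)
l(S, A) = (-120 + S)*(3 + A) (l(S, A) = (3 + A)*(-120 + S) = (-120 + S)*(3 + A))
g = -216 (g = (-360 - 120*(-1) + 3*1 - 1*1) + 22 = (-360 + 120 + 3 - 1) + 22 = -238 + 22 = -216)
Q(g)*49 = -216*49 = -10584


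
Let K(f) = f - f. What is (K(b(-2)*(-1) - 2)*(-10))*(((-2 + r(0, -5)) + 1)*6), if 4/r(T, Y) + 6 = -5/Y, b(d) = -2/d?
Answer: 0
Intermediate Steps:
r(T, Y) = 4/(-6 - 5/Y)
K(f) = 0
(K(b(-2)*(-1) - 2)*(-10))*(((-2 + r(0, -5)) + 1)*6) = (0*(-10))*(((-2 - 4*(-5)/(5 + 6*(-5))) + 1)*6) = 0*(((-2 - 4*(-5)/(5 - 30)) + 1)*6) = 0*(((-2 - 4*(-5)/(-25)) + 1)*6) = 0*(((-2 - 4*(-5)*(-1/25)) + 1)*6) = 0*(((-2 - 4/5) + 1)*6) = 0*((-14/5 + 1)*6) = 0*(-9/5*6) = 0*(-54/5) = 0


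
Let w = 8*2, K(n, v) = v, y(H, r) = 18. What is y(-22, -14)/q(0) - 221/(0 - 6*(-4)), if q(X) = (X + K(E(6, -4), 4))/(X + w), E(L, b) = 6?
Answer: 1507/24 ≈ 62.792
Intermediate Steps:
w = 16
q(X) = (4 + X)/(16 + X) (q(X) = (X + 4)/(X + 16) = (4 + X)/(16 + X))
y(-22, -14)/q(0) - 221/(0 - 6*(-4)) = 18/(((4 + 0)/(16 + 0))) - 221/(0 - 6*(-4)) = 18/((4/16)) - 221/(0 + 24) = 18/(((1/16)*4)) - 221/24 = 18/(¼) - 221*1/24 = 18*4 - 221/24 = 72 - 221/24 = 1507/24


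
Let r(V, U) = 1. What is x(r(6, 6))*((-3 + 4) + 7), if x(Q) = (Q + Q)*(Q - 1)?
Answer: 0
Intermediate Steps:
x(Q) = 2*Q*(-1 + Q) (x(Q) = (2*Q)*(-1 + Q) = 2*Q*(-1 + Q))
x(r(6, 6))*((-3 + 4) + 7) = (2*1*(-1 + 1))*((-3 + 4) + 7) = (2*1*0)*(1 + 7) = 0*8 = 0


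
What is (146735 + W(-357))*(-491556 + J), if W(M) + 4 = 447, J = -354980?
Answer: -124591475408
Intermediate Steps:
W(M) = 443 (W(M) = -4 + 447 = 443)
(146735 + W(-357))*(-491556 + J) = (146735 + 443)*(-491556 - 354980) = 147178*(-846536) = -124591475408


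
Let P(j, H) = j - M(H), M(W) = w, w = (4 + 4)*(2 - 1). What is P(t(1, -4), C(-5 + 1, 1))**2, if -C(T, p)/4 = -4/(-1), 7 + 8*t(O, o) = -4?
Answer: 5625/64 ≈ 87.891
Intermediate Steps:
t(O, o) = -11/8 (t(O, o) = -7/8 + (1/8)*(-4) = -7/8 - 1/2 = -11/8)
C(T, p) = -16 (C(T, p) = -(-16)/(-1) = -(-16)*(-1) = -4*4 = -16)
w = 8 (w = 8*1 = 8)
M(W) = 8
P(j, H) = -8 + j (P(j, H) = j - 1*8 = j - 8 = -8 + j)
P(t(1, -4), C(-5 + 1, 1))**2 = (-8 - 11/8)**2 = (-75/8)**2 = 5625/64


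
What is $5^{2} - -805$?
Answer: $830$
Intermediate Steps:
$5^{2} - -805 = 25 + 805 = 830$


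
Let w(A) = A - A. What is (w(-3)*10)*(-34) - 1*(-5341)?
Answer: 5341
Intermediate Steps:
w(A) = 0
(w(-3)*10)*(-34) - 1*(-5341) = (0*10)*(-34) - 1*(-5341) = 0*(-34) + 5341 = 0 + 5341 = 5341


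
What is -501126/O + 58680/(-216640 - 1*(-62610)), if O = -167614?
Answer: 3367642413/1290879221 ≈ 2.6088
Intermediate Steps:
-501126/O + 58680/(-216640 - 1*(-62610)) = -501126/(-167614) + 58680/(-216640 - 1*(-62610)) = -501126*(-1/167614) + 58680/(-216640 + 62610) = 250563/83807 + 58680/(-154030) = 250563/83807 + 58680*(-1/154030) = 250563/83807 - 5868/15403 = 3367642413/1290879221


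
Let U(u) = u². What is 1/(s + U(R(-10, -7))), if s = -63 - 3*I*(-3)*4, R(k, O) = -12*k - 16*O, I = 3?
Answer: 1/53869 ≈ 1.8564e-5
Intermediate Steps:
R(k, O) = -16*O - 12*k
s = 45 (s = -63 - 3*3*(-3)*4 = -63 - (-27)*4 = -63 - 3*(-36) = -63 + 108 = 45)
1/(s + U(R(-10, -7))) = 1/(45 + (-16*(-7) - 12*(-10))²) = 1/(45 + (112 + 120)²) = 1/(45 + 232²) = 1/(45 + 53824) = 1/53869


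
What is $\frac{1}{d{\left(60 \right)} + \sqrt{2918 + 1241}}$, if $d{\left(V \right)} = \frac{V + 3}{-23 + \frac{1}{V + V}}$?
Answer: $\frac{20858040}{31601491279} + \frac{7612081 \sqrt{4159}}{31601491279} \approx 0.016194$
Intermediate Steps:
$d{\left(V \right)} = \frac{3 + V}{-23 + \frac{1}{2 V}}$
$\frac{1}{d{\left(60 \right)} + \sqrt{2918 + 1241}} = \frac{1}{\left(-2\right) 60 \frac{1}{-1 + 46 \cdot 60} \left(3 + 60\right) + \sqrt{2918 + 1241}} = \frac{1}{\left(-2\right) 60 \frac{1}{-1 + 2760} \cdot 63 + \sqrt{4159}} = \frac{1}{\left(-2\right) 60 \cdot \frac{1}{2759} \cdot 63 + \sqrt{4159}} = \frac{1}{- \frac{7560}{2759} + \sqrt{4159}}$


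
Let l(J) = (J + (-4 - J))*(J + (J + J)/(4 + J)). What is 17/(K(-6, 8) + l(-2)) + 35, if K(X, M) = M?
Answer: 857/24 ≈ 35.708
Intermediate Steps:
l(J) = -4*J - 8*J/(4 + J) (l(J) = -4*(J + (2*J)/(4 + J)) = -4*(J + 2*J/(4 + J)) = -4*J - 8*J/(4 + J))
17/(K(-6, 8) + l(-2)) + 35 = 17/(8 - 4*(-2)*(6 - 2)/(4 - 2)) + 35 = 17/(8 - 4*(-2)*4/2) + 35 = 17/(8 - 4*(-2)*½*4) + 35 = 17/(8 + 16) + 35 = 17/24 + 35 = 857/24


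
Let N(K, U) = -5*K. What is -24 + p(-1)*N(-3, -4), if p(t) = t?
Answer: -39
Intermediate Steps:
-24 + p(-1)*N(-3, -4) = -24 - (-5)*(-3) = -24 - 1*15 = -24 - 15 = -39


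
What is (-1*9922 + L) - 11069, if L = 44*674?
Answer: 8665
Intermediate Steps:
L = 29656
(-1*9922 + L) - 11069 = (-1*9922 + 29656) - 11069 = (-9922 + 29656) - 11069 = 19734 - 11069 = 8665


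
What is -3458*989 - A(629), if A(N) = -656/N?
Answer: -2151155442/629 ≈ -3.4200e+6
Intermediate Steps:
-3458*989 - A(629) = -3458*989 - (-656)/629 = -3419962 - (-656)/629 = -3419962 - 1*(-656/629) = -3419962 + 656/629 = -2151155442/629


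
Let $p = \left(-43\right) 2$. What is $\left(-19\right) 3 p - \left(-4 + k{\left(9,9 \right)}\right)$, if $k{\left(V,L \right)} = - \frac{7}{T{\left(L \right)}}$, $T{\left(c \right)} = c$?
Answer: $\frac{44161}{9} \approx 4906.8$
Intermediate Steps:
$p = -86$
$k{\left(V,L \right)} = - \frac{7}{L}$
$\left(-19\right) 3 p - \left(-4 + k{\left(9,9 \right)}\right) = \left(-19\right) 3 \left(-86\right) - \left(-4 - \frac{7}{9}\right) = \left(-57\right) \left(-86\right) + \left(4 - \left(-7\right) \frac{1}{9}\right) = 4902 + \left(4 - - \frac{7}{9}\right) = 4902 + \left(4 + \frac{7}{9}\right) = 4902 + \frac{43}{9} = \frac{44161}{9}$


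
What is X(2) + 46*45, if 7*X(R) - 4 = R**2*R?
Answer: 14502/7 ≈ 2071.7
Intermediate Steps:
X(R) = 4/7 + R**3/7 (X(R) = 4/7 + (R**2*R)/7 = 4/7 + R**3/7)
X(2) + 46*45 = (4/7 + (1/7)*2**3) + 46*45 = (4/7 + (1/7)*8) + 2070 = (4/7 + 8/7) + 2070 = 12/7 + 2070 = 14502/7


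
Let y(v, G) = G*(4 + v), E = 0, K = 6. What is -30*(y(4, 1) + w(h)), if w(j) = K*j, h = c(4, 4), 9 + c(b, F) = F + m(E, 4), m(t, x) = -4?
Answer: 1380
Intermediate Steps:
c(b, F) = -13 + F (c(b, F) = -9 + (F - 4) = -9 + (-4 + F) = -13 + F)
h = -9 (h = -13 + 4 = -9)
w(j) = 6*j
-30*(y(4, 1) + w(h)) = -30*(1*(4 + 4) + 6*(-9)) = -30*(1*8 - 54) = -30*(8 - 54) = -30*(-46) = 1380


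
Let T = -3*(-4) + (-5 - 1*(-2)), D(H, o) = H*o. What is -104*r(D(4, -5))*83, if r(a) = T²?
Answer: -699192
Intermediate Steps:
T = 9 (T = 12 + (-5 + 2) = 12 - 3 = 9)
r(a) = 81 (r(a) = 9² = 81)
-104*r(D(4, -5))*83 = -104*81*83 = -8424*83 = -699192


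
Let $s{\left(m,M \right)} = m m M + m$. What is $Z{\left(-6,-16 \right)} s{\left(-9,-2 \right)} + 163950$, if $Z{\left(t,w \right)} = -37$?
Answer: $170277$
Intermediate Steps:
$s{\left(m,M \right)} = m + M m^{2}$ ($s{\left(m,M \right)} = m^{2} M + m = M m^{2} + m = m + M m^{2}$)
$Z{\left(-6,-16 \right)} s{\left(-9,-2 \right)} + 163950 = - 37 \left(- 9 \left(1 - -18\right)\right) + 163950 = - 37 \left(- 9 \left(1 + 18\right)\right) + 163950 = - 37 \left(\left(-9\right) 19\right) + 163950 = \left(-37\right) \left(-171\right) + 163950 = 6327 + 163950 = 170277$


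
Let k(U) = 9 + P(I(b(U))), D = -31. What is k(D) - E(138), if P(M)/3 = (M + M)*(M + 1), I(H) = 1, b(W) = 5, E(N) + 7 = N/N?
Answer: 27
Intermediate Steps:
E(N) = -6 (E(N) = -7 + N/N = -7 + 1 = -6)
P(M) = 6*M*(1 + M) (P(M) = 3*((M + M)*(M + 1)) = 3*((2*M)*(1 + M)) = 3*(2*M*(1 + M)) = 6*M*(1 + M))
k(U) = 21 (k(U) = 9 + 6*1*(1 + 1) = 9 + 6*1*2 = 9 + 12 = 21)
k(D) - E(138) = 21 - 1*(-6) = 21 + 6 = 27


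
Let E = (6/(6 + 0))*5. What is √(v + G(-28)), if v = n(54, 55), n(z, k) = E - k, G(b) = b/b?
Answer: 7*I ≈ 7.0*I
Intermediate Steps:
G(b) = 1
E = 5 (E = (6/6)*5 = ((⅙)*6)*5 = 1*5 = 5)
n(z, k) = 5 - k
v = -50 (v = 5 - 1*55 = 5 - 55 = -50)
√(v + G(-28)) = √(-50 + 1) = √(-49) = 7*I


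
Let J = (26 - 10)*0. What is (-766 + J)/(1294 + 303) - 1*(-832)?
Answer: 1327938/1597 ≈ 831.52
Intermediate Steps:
J = 0 (J = 16*0 = 0)
(-766 + J)/(1294 + 303) - 1*(-832) = (-766 + 0)/(1294 + 303) - 1*(-832) = -766/1597 + 832 = 1327938/1597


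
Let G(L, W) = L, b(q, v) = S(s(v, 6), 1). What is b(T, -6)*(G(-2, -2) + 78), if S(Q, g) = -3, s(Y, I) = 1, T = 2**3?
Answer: -228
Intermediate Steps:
T = 8
b(q, v) = -3
b(T, -6)*(G(-2, -2) + 78) = -3*(-2 + 78) = -3*76 = -228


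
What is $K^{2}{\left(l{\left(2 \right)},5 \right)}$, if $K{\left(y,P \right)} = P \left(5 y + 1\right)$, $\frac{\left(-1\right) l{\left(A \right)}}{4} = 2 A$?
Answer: $156025$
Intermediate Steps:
$l{\left(A \right)} = - 8 A$ ($l{\left(A \right)} = - 4 \cdot 2 A = - 8 A$)
$K{\left(y,P \right)} = P \left(1 + 5 y\right)$
$K^{2}{\left(l{\left(2 \right)},5 \right)} = \left(5 \left(1 + 5 \left(\left(-8\right) 2\right)\right)\right)^{2} = \left(5 \left(1 + 5 \left(-16\right)\right)\right)^{2} = \left(5 \left(1 - 80\right)\right)^{2} = \left(5 \left(-79\right)\right)^{2} = \left(-395\right)^{2} = 156025$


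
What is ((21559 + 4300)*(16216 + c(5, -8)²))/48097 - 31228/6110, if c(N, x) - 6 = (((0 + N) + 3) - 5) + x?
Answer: 1280379769607/146936335 ≈ 8713.8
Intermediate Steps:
c(N, x) = 4 + N + x (c(N, x) = 6 + ((((0 + N) + 3) - 5) + x) = 6 + (((N + 3) - 5) + x) = 6 + (((3 + N) - 5) + x) = 6 + ((-2 + N) + x) = 6 + (-2 + N + x) = 4 + N + x)
((21559 + 4300)*(16216 + c(5, -8)²))/48097 - 31228/6110 = ((21559 + 4300)*(16216 + (4 + 5 - 8)²))/48097 - 31228/6110 = (25859*(16216 + 1²))*(1/48097) - 31228*1/6110 = (25859*(16216 + 1))*(1/48097) - 15614/3055 = (25859*16217)*(1/48097) - 15614/3055 = 419355403*(1/48097) - 15614/3055 = 419355403/48097 - 15614/3055 = 1280379769607/146936335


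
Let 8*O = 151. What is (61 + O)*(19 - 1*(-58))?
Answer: 49203/8 ≈ 6150.4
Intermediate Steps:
O = 151/8 (O = (⅛)*151 = 151/8 ≈ 18.875)
(61 + O)*(19 - 1*(-58)) = (61 + 151/8)*(19 - 1*(-58)) = 639*(19 + 58)/8 = (639/8)*77 = 49203/8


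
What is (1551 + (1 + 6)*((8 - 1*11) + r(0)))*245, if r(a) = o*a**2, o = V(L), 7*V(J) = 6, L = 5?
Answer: 374850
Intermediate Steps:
V(J) = 6/7 (V(J) = (1/7)*6 = 6/7)
o = 6/7 ≈ 0.85714
r(a) = 6*a**2/7
(1551 + (1 + 6)*((8 - 1*11) + r(0)))*245 = (1551 + (1 + 6)*((8 - 1*11) + (6/7)*0**2))*245 = (1551 + 7*((8 - 11) + (6/7)*0))*245 = (1551 + 7*(-3 + 0))*245 = (1551 + 7*(-3))*245 = (1551 - 21)*245 = 1530*245 = 374850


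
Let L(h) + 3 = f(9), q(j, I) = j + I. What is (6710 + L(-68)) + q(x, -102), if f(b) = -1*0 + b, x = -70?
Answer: 6544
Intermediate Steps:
q(j, I) = I + j
f(b) = b (f(b) = 0 + b = b)
L(h) = 6 (L(h) = -3 + 9 = 6)
(6710 + L(-68)) + q(x, -102) = (6710 + 6) + (-102 - 70) = 6716 - 172 = 6544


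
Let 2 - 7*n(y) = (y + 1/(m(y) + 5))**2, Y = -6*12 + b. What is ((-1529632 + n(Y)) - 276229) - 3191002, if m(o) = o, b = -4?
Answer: -176353422208/35287 ≈ -4.9977e+6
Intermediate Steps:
Y = -76 (Y = -6*12 - 4 = -72 - 4 = -76)
n(y) = 2/7 - (y + 1/(5 + y))**2/7 (n(y) = 2/7 - (y + 1/(y + 5))**2/7 = 2/7 - (y + 1/(5 + y))**2/7)
((-1529632 + n(Y)) - 276229) - 3191002 = ((-1529632 + (2/7 - (1 + (-76)**2 + 5*(-76))**2/(7*(5 - 76)**2))) - 276229) - 3191002 = ((-1529632 + (2/7 - 1/7*(1 + 5776 - 380)**2/(-71)**2)) - 276229) - 3191002 = ((-1529632 + (2/7 - 1/7*1/5041*5397**2)) - 276229) - 3191002 = ((-1529632 + (2/7 - 1/7*1/5041*29127609)) - 276229) - 3191002 = ((-1529632 + (2/7 - 4161087/5041)) - 276229) - 3191002 = ((-1529632 - 29117527/35287) - 276229) - 3191002 = (-54005241911/35287 - 276229) - 3191002 = -63752534634/35287 - 3191002 = -176353422208/35287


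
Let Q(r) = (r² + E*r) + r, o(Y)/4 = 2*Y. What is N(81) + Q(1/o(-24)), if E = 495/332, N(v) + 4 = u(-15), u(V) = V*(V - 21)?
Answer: 1639966019/3059712 ≈ 535.99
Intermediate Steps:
o(Y) = 8*Y (o(Y) = 4*(2*Y) = 8*Y)
u(V) = V*(-21 + V)
N(v) = 536 (N(v) = -4 - 15*(-21 - 15) = -4 - 15*(-36) = -4 + 540 = 536)
E = 495/332 (E = 495*(1/332) = 495/332 ≈ 1.4910)
Q(r) = r² + 827*r/332 (Q(r) = (r² + 495*r/332) + r = r² + 827*r/332)
N(81) + Q(1/o(-24)) = 536 + (827 + 332/((8*(-24))))/(332*((8*(-24)))) = 536 + (1/332)*(827 + 332/(-192))/(-192) = 536 + (1/332)*(-1/192)*(827 + 332*(-1/192)) = 536 + (1/332)*(-1/192)*(827 - 83/48) = 536 + (1/332)*(-1/192)*(39613/48) = 536 - 39613/3059712 = 1639966019/3059712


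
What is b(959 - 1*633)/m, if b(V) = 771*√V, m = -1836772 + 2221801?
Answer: 257*√326/128343 ≈ 0.036155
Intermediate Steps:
m = 385029
b(959 - 1*633)/m = (771*√(959 - 1*633))/385029 = (771*√(959 - 633))*(1/385029) = (771*√326)*(1/385029) = 257*√326/128343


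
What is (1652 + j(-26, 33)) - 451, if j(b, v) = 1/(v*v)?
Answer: 1307890/1089 ≈ 1201.0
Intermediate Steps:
j(b, v) = v⁻² (j(b, v) = 1/(v²) = v⁻²)
(1652 + j(-26, 33)) - 451 = (1652 + 33⁻²) - 451 = (1652 + 1/1089) - 451 = 1799029/1089 - 451 = 1307890/1089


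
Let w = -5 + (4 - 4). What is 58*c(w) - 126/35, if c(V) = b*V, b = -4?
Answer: 5782/5 ≈ 1156.4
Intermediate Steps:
w = -5 (w = -5 + 0 = -5)
c(V) = -4*V
58*c(w) - 126/35 = 58*(-4*(-5)) - 126/35 = 58*20 - 126*1/35 = 1160 - 18/5 = 5782/5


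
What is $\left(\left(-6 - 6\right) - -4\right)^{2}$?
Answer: $64$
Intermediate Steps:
$\left(\left(-6 - 6\right) - -4\right)^{2} = \left(\left(-6 - 6\right) + \left(-3 + 7\right)\right)^{2} = \left(-12 + 4\right)^{2} = \left(-8\right)^{2} = 64$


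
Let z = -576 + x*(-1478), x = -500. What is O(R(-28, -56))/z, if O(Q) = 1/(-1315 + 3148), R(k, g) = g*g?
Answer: 1/1353531192 ≈ 7.3881e-10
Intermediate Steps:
R(k, g) = g**2
O(Q) = 1/1833
z = 738424 (z = -576 - 500*(-1478) = -576 + 739000 = 738424)
O(R(-28, -56))/z = (1/1833)/738424 = (1/1833)*(1/738424) = 1/1353531192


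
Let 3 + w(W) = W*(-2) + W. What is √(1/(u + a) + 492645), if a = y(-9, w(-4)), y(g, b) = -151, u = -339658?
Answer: 2*√14221448809810609/339809 ≈ 701.89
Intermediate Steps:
w(W) = -3 - W (w(W) = -3 + (W*(-2) + W) = -3 + (-2*W + W) = -3 - W)
a = -151
√(1/(u + a) + 492645) = √(1/(-339658 - 151) + 492645) = √(1/(-339809) + 492645) = √(-1/339809 + 492645) = √(167405204804/339809) = 2*√14221448809810609/339809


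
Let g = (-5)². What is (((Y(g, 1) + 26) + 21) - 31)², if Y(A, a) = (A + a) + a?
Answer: 1849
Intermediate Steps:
g = 25
Y(A, a) = A + 2*a
(((Y(g, 1) + 26) + 21) - 31)² = ((((25 + 2*1) + 26) + 21) - 31)² = ((((25 + 2) + 26) + 21) - 31)² = (((27 + 26) + 21) - 31)² = ((53 + 21) - 31)² = (74 - 31)² = 43² = 1849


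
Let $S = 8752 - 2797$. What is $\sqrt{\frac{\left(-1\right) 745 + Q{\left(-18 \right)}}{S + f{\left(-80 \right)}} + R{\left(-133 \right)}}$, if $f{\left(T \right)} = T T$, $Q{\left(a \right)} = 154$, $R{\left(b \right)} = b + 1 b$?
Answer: $\frac{i \sqrt{40611144455}}{12355} \approx 16.311 i$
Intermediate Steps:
$R{\left(b \right)} = 2 b$ ($R{\left(b \right)} = b + b = 2 b$)
$S = 5955$ ($S = 8752 - 2797 = 5955$)
$f{\left(T \right)} = T^{2}$
$\sqrt{\frac{\left(-1\right) 745 + Q{\left(-18 \right)}}{S + f{\left(-80 \right)}} + R{\left(-133 \right)}} = \sqrt{\frac{\left(-1\right) 745 + 154}{5955 + \left(-80\right)^{2}} + 2 \left(-133\right)} = \sqrt{\frac{-745 + 154}{5955 + 6400} - 266} = \sqrt{- \frac{591}{12355} - 266} = \sqrt{- \frac{3287021}{12355}} = \frac{i \sqrt{40611144455}}{12355}$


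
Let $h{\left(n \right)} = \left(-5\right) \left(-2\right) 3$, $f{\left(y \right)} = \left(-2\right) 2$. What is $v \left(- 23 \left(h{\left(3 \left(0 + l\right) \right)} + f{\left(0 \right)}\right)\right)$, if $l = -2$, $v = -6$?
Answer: $3588$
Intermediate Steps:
$f{\left(y \right)} = -4$
$h{\left(n \right)} = 30$ ($h{\left(n \right)} = 10 \cdot 3 = 30$)
$v \left(- 23 \left(h{\left(3 \left(0 + l\right) \right)} + f{\left(0 \right)}\right)\right) = - 6 \left(- 23 \left(30 - 4\right)\right) = - 6 \left(\left(-23\right) 26\right) = \left(-6\right) \left(-598\right) = 3588$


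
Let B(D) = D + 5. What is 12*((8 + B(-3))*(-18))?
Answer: -2160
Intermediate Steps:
B(D) = 5 + D
12*((8 + B(-3))*(-18)) = 12*((8 + (5 - 3))*(-18)) = 12*((8 + 2)*(-18)) = 12*(10*(-18)) = 12*(-180) = -2160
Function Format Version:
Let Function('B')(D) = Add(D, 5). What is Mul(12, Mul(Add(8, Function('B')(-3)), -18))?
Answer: -2160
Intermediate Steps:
Function('B')(D) = Add(5, D)
Mul(12, Mul(Add(8, Function('B')(-3)), -18)) = Mul(12, Mul(Add(8, Add(5, -3)), -18)) = Mul(12, Mul(Add(8, 2), -18)) = Mul(12, Mul(10, -18)) = Mul(12, -180) = -2160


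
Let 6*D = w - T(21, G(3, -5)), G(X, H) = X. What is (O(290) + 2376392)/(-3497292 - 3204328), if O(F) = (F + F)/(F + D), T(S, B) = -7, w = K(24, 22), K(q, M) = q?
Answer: -1052148428/2967142255 ≈ -0.35460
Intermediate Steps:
w = 24
D = 31/6 (D = (24 - 1*(-7))/6 = (24 + 7)/6 = (⅙)*31 = 31/6 ≈ 5.1667)
O(F) = 2*F/(31/6 + F) (O(F) = (F + F)/(F + 31/6) = (2*F)/(31/6 + F) = 2*F/(31/6 + F))
(O(290) + 2376392)/(-3497292 - 3204328) = (12*290/(31 + 6*290) + 2376392)/(-3497292 - 3204328) = (12*290/(31 + 1740) + 2376392)/(-6701620) = (12*290/1771 + 2376392)*(-1/6701620) = (12*290*(1/1771) + 2376392)*(-1/6701620) = (3480/1771 + 2376392)*(-1/6701620) = (4208593712/1771)*(-1/6701620) = -1052148428/2967142255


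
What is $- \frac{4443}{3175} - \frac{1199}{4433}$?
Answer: $- \frac{2136604}{1279525} \approx -1.6698$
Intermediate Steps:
$- \frac{4443}{3175} - \frac{1199}{4433} = \left(-4443\right) \frac{1}{3175} - \frac{109}{403} = - \frac{4443}{3175} - \frac{109}{403} = - \frac{2136604}{1279525}$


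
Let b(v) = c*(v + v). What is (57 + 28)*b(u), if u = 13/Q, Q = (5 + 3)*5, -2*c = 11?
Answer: -2431/8 ≈ -303.88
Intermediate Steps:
c = -11/2 (c = -½*11 = -11/2 ≈ -5.5000)
Q = 40 (Q = 8*5 = 40)
u = 13/40 ≈ 0.32500
b(v) = -11*v (b(v) = -11*(v + v)/2 = -11*v)
(57 + 28)*b(u) = (57 + 28)*(-11*13/40) = 85*(-143/40) = -2431/8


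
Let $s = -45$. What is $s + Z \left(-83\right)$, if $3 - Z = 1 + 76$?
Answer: $6097$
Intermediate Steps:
$Z = -74$ ($Z = 3 - \left(1 + 76\right) = 3 - 77 = -74$)
$s + Z \left(-83\right) = -45 - -6142 = -45 + 6142 = 6097$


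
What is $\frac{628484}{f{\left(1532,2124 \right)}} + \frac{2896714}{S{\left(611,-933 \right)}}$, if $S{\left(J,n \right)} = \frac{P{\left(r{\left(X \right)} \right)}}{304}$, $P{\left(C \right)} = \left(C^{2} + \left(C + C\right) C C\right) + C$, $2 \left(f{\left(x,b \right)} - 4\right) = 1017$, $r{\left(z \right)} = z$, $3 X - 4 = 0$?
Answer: $\frac{6092725175504}{54325} \approx 1.1215 \cdot 10^{8}$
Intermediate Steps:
$X = \frac{4}{3}$ ($X = \frac{4}{3} + \frac{1}{3} \cdot 0 = \frac{4}{3} + 0 = \frac{4}{3} \approx 1.3333$)
$f{\left(x,b \right)} = \frac{1025}{2}$ ($f{\left(x,b \right)} = 4 + \frac{1}{2} \cdot 1017 = 4 + \frac{1017}{2} = \frac{1025}{2}$)
$P{\left(C \right)} = C + C^{2} + 2 C^{3}$ ($P{\left(C \right)} = \left(C^{2} + 2 C C C\right) + C = \left(C^{2} + 2 C^{2} C\right) + C = \left(C^{2} + 2 C^{3}\right) + C = C + C^{2} + 2 C^{3}$)
$S{\left(J,n \right)} = \frac{53}{2052}$ ($S{\left(J,n \right)} = \frac{\frac{4}{3} \left(1 + \frac{4}{3} + 2 \left(\frac{4}{3}\right)^{2}\right)}{304} = \frac{4 \left(1 + \frac{4}{3} + 2 \cdot \frac{16}{9}\right)}{3} \cdot \frac{1}{304} = \frac{4 \left(1 + \frac{4}{3} + \frac{32}{9}\right)}{3} \cdot \frac{1}{304} = \frac{4}{3} \cdot \frac{53}{9} \cdot \frac{1}{304} = \frac{212}{27} \cdot \frac{1}{304} = \frac{53}{2052}$)
$\frac{628484}{f{\left(1532,2124 \right)}} + \frac{2896714}{S{\left(611,-933 \right)}} = \frac{628484}{\frac{1025}{2}} + \frac{2896714}{\frac{53}{2052}} = 628484 \cdot \frac{2}{1025} + 2896714 \cdot \frac{2052}{53} = \frac{1256968}{1025} + \frac{5944057128}{53} = \frac{6092725175504}{54325}$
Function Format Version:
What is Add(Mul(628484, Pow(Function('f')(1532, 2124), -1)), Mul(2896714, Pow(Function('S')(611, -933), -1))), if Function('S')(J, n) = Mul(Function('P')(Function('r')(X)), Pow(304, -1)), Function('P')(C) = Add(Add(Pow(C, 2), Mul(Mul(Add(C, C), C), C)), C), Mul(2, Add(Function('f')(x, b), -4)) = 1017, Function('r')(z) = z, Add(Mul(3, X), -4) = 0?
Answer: Rational(6092725175504, 54325) ≈ 1.1215e+8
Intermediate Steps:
X = Rational(4, 3) (X = Add(Rational(4, 3), Mul(Rational(1, 3), 0)) = Add(Rational(4, 3), 0) = Rational(4, 3) ≈ 1.3333)
Function('f')(x, b) = Rational(1025, 2) (Function('f')(x, b) = Add(4, Mul(Rational(1, 2), 1017)) = Add(4, Rational(1017, 2)) = Rational(1025, 2))
Function('P')(C) = Add(C, Pow(C, 2), Mul(2, Pow(C, 3))) (Function('P')(C) = Add(Add(Pow(C, 2), Mul(Mul(Mul(2, C), C), C)), C) = Add(Add(Pow(C, 2), Mul(Mul(2, Pow(C, 2)), C)), C) = Add(Add(Pow(C, 2), Mul(2, Pow(C, 3))), C) = Add(C, Pow(C, 2), Mul(2, Pow(C, 3))))
Function('S')(J, n) = Rational(53, 2052) (Function('S')(J, n) = Mul(Mul(Rational(4, 3), Add(1, Rational(4, 3), Mul(2, Pow(Rational(4, 3), 2)))), Pow(304, -1)) = Mul(Mul(Rational(4, 3), Add(1, Rational(4, 3), Mul(2, Rational(16, 9)))), Rational(1, 304)) = Mul(Mul(Rational(4, 3), Add(1, Rational(4, 3), Rational(32, 9))), Rational(1, 304)) = Mul(Mul(Rational(4, 3), Rational(53, 9)), Rational(1, 304)) = Mul(Rational(212, 27), Rational(1, 304)) = Rational(53, 2052))
Add(Mul(628484, Pow(Function('f')(1532, 2124), -1)), Mul(2896714, Pow(Function('S')(611, -933), -1))) = Add(Mul(628484, Pow(Rational(1025, 2), -1)), Mul(2896714, Pow(Rational(53, 2052), -1))) = Add(Mul(628484, Rational(2, 1025)), Mul(2896714, Rational(2052, 53))) = Add(Rational(1256968, 1025), Rational(5944057128, 53)) = Rational(6092725175504, 54325)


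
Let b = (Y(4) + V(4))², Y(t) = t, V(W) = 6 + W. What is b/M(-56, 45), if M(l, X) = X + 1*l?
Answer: -196/11 ≈ -17.818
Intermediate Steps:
M(l, X) = X + l
b = 196 (b = (4 + (6 + 4))² = (4 + 10)² = 14² = 196)
b/M(-56, 45) = 196/(45 - 56) = 196/(-11) = 196*(-1/11) = -196/11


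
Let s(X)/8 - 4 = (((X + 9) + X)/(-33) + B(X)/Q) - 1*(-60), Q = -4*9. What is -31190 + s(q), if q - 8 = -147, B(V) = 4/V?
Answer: -421262486/13761 ≈ -30613.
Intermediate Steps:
q = -139 (q = 8 - 147 = -139)
Q = -36
s(X) = 5608/11 - 16*X/33 - 8/(9*X) (s(X) = 32 + 8*((((X + 9) + X)/(-33) + (4/X)/(-36)) - 1*(-60)) = 32 + 8*((((9 + X) + X)*(-1/33) + (4/X)*(-1/36)) + 60) = 32 + 8*(((9 + 2*X)*(-1/33) - 1/(9*X)) + 60) = 32 + 8*(((-3/11 - 2*X/33) - 1/(9*X)) + 60) = 32 + 8*((-3/11 - 2*X/33 - 1/(9*X)) + 60) = 32 + 8*(657/11 - 2*X/33 - 1/(9*X)) = 32 + (5256/11 - 16*X/33 - 8/(9*X)) = 5608/11 - 16*X/33 - 8/(9*X))
-31190 + s(q) = -31190 + (8/99)*(-11 + 3*(-139)*(2103 - 2*(-139)))/(-139) = -31190 + (8/99)*(-1/139)*(-11 + 3*(-139)*(2103 + 278)) = -31190 + (8/99)*(-1/139)*(-11 + 3*(-139)*2381) = -31190 + (8/99)*(-1/139)*(-11 - 992877) = -31190 + (8/99)*(-1/139)*(-992888) = -31190 + 7943104/13761 = -421262486/13761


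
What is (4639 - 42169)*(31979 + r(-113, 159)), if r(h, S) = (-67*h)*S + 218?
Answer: -46386554580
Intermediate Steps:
r(h, S) = 218 - 67*S*h (r(h, S) = -67*S*h + 218 = 218 - 67*S*h)
(4639 - 42169)*(31979 + r(-113, 159)) = (4639 - 42169)*(31979 + (218 - 67*159*(-113))) = -37530*(31979 + (218 + 1203789)) = -37530*(31979 + 1204007) = -37530*1235986 = -46386554580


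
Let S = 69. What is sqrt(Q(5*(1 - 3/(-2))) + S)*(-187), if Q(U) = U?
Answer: -187*sqrt(326)/2 ≈ -1688.2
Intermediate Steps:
sqrt(Q(5*(1 - 3/(-2))) + S)*(-187) = sqrt(5*(1 - 3/(-2)) + 69)*(-187) = sqrt(5*(1 - 3*(-1/2)) + 69)*(-187) = sqrt(5*(1 + 3/2) + 69)*(-187) = sqrt(5*(5/2) + 69)*(-187) = sqrt(25/2 + 69)*(-187) = sqrt(163/2)*(-187) = (sqrt(326)/2)*(-187) = -187*sqrt(326)/2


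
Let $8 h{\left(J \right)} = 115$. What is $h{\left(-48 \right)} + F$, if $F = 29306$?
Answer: $\frac{234563}{8} \approx 29320.0$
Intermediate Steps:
$h{\left(J \right)} = \frac{115}{8}$ ($h{\left(J \right)} = \frac{1}{8} \cdot 115 = \frac{115}{8}$)
$h{\left(-48 \right)} + F = \frac{115}{8} + 29306 = \frac{234563}{8}$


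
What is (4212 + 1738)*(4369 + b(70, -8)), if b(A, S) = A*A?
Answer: 55150550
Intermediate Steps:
b(A, S) = A²
(4212 + 1738)*(4369 + b(70, -8)) = (4212 + 1738)*(4369 + 70²) = 5950*(4369 + 4900) = 5950*9269 = 55150550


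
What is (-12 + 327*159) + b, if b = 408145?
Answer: 460126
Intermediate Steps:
(-12 + 327*159) + b = (-12 + 327*159) + 408145 = (-12 + 51993) + 408145 = 51981 + 408145 = 460126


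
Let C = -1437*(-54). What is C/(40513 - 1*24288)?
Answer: 77598/16225 ≈ 4.7826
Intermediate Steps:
C = 77598
C/(40513 - 1*24288) = 77598/(40513 - 1*24288) = 77598/(40513 - 24288) = 77598/16225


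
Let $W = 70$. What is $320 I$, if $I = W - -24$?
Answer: $30080$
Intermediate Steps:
$I = 94$ ($I = 70 - -24 = 70 + 24 = 94$)
$320 I = 320 \cdot 94 = 30080$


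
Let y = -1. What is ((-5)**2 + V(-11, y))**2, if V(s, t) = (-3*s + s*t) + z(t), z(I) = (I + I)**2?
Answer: 5329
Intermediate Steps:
z(I) = 4*I**2 (z(I) = (2*I)**2 = 4*I**2)
V(s, t) = -3*s + 4*t**2 + s*t (V(s, t) = (-3*s + s*t) + 4*t**2 = -3*s + 4*t**2 + s*t)
((-5)**2 + V(-11, y))**2 = ((-5)**2 + (-3*(-11) + 4*(-1)**2 - 11*(-1)))**2 = (25 + (33 + 4*1 + 11))**2 = (25 + (33 + 4 + 11))**2 = (25 + 48)**2 = 73**2 = 5329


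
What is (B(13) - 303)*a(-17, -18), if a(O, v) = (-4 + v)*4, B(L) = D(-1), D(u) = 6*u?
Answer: 27192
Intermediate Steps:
B(L) = -6 (B(L) = 6*(-1) = -6)
a(O, v) = -16 + 4*v
(B(13) - 303)*a(-17, -18) = (-6 - 303)*(-16 + 4*(-18)) = -309*(-16 - 72) = -309*(-88) = 27192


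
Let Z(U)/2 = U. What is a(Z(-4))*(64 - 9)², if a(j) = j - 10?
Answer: -54450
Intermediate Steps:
Z(U) = 2*U
a(j) = -10 + j
a(Z(-4))*(64 - 9)² = (-10 + 2*(-4))*(64 - 9)² = (-10 - 8)*55² = -18*3025 = -54450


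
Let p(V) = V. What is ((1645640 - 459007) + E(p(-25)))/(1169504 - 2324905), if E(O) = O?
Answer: -1186608/1155401 ≈ -1.0270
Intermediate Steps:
((1645640 - 459007) + E(p(-25)))/(1169504 - 2324905) = ((1645640 - 459007) - 25)/(1169504 - 2324905) = (1186633 - 25)/(-1155401) = 1186608*(-1/1155401) = -1186608/1155401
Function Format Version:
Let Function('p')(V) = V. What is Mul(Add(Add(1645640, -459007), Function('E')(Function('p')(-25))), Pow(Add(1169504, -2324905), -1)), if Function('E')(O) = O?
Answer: Rational(-1186608, 1155401) ≈ -1.0270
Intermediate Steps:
Mul(Add(Add(1645640, -459007), Function('E')(Function('p')(-25))), Pow(Add(1169504, -2324905), -1)) = Mul(Add(Add(1645640, -459007), -25), Pow(Add(1169504, -2324905), -1)) = Mul(Add(1186633, -25), Pow(-1155401, -1)) = Mul(1186608, Rational(-1, 1155401)) = Rational(-1186608, 1155401)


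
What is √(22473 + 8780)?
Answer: √31253 ≈ 176.79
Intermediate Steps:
√(22473 + 8780) = √31253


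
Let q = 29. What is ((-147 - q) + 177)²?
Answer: 1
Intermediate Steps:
((-147 - q) + 177)² = ((-147 - 1*29) + 177)² = ((-147 - 29) + 177)² = (-176 + 177)² = 1² = 1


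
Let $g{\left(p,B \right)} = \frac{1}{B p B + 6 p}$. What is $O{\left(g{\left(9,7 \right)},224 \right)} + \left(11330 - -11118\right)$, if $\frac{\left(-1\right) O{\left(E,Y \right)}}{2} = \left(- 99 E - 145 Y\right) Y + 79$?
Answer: $\frac{72867098}{5} \approx 1.4573 \cdot 10^{7}$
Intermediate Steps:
$g{\left(p,B \right)} = \frac{1}{6 p + p B^{2}}$ ($g{\left(p,B \right)} = \frac{1}{p B^{2} + 6 p} = \frac{1}{6 p + p B^{2}}$)
$O{\left(E,Y \right)} = -158 - 2 Y \left(- 145 Y - 99 E\right)$ ($O{\left(E,Y \right)} = - 2 \left(\left(- 99 E - 145 Y\right) Y + 79\right) = - 2 \left(\left(- 145 Y - 99 E\right) Y + 79\right) = - 2 \left(Y \left(- 145 Y - 99 E\right) + 79\right) = - 2 \left(79 + Y \left(- 145 Y - 99 E\right)\right) = -158 - 2 Y \left(- 145 Y - 99 E\right)$)
$O{\left(g{\left(9,7 \right)},224 \right)} + \left(11330 - -11118\right) = \left(-158 + 290 \cdot 224^{2} + 198 \frac{1}{9 \left(6 + 7^{2}\right)} 224\right) + \left(11330 - -11118\right) = \left(-158 + 290 \cdot 50176 + 198 \frac{1}{9 \left(6 + 49\right)} 224\right) + \left(11330 + 11118\right) = \left(-158 + 14551040 + 198 \frac{1}{9 \cdot 55} \cdot 224\right) + 22448 = \left(-158 + 14551040 + 198 \cdot \frac{1}{9} \cdot \frac{1}{55} \cdot 224\right) + 22448 = \left(-158 + 14551040 + 198 \cdot \frac{1}{495} \cdot 224\right) + 22448 = \left(-158 + 14551040 + \frac{448}{5}\right) + 22448 = \frac{72754858}{5} + 22448 = \frac{72867098}{5}$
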